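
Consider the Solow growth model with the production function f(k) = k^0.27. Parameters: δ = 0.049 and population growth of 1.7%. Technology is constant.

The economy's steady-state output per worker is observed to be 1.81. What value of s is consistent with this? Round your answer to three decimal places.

In steady state, investment equals break-even investment: s·k^α = (n + δ)·k.
Since y* = [s/(n + δ)]^(α/(1−α)), we have s/(n + δ) = (y*)^((1−α)/α) = 1.81^2.7037 = 4.9738.
Therefore s = 4.9738 × (n + δ) = 4.9738 × 0.066 = 0.3283.

s ≈ 0.328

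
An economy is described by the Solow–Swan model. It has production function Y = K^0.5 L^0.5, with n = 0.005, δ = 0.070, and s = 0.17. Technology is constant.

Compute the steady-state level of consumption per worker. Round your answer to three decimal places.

c* = 1.881

At the steady state, Δk = 0, so s·k^α = (n + δ)·k.
Rearranging, k^(1−α) = s / (n + δ).
k^0.5 = 0.17 / (0.005 + 0.070) = 0.17 / 0.075 = 2.2667
k* = 2.2667^(1/0.5) ≈ 5.1379
y* = (k*)^α = 5.1379^0.5 ≈ 2.2667
c* = (1 − s)·y* = (1 − 0.17) × 2.2667 ≈ 1.8814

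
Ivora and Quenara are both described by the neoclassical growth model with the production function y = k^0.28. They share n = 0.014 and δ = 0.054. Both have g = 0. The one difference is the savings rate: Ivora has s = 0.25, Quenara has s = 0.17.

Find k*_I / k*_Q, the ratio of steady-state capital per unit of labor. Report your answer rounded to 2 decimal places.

k*_I / k*_Q ≈ 1.71

Steady-state k* = [s/(n + δ)]^(1/(1−α)), so the ratio is [ (s_I/(n + δ)_I) / (s_Q/(n + δ)_Q) ]^1.3889.
s_I/(n + δ)_I = 0.25/0.068 = 3.6765; s_Q/(n + δ)_Q = 0.17/0.068 = 2.5000.
Ratio = (3.6765/2.5000)^1.3889 = 1.4706^1.3889 ≈ 1.7086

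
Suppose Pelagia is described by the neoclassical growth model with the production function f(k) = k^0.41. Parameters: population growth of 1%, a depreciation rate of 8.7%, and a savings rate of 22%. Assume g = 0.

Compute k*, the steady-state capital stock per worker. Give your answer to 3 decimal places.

k* ≈ 4.007

In steady state, investment equals break-even investment: s·k^α = (n + δ)·k.
Rearranging, k^(1−α) = s / (n + δ).
k^0.59 = 0.22 / (0.010 + 0.087) = 0.22 / 0.097 = 2.2680
k* = 2.2680^(1/0.59) ≈ 4.0067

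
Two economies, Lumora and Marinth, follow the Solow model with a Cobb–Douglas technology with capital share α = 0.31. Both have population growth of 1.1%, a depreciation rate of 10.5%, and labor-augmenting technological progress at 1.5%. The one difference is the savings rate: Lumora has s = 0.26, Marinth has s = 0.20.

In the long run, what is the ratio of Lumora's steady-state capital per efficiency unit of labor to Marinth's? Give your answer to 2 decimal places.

Steady-state k* = [s/(n + g + δ)]^(1/(1−α)), so the ratio is [ (s_L/(n + g + δ)_L) / (s_M/(n + g + δ)_M) ]^1.4493.
s_L/(n + g + δ)_L = 0.26/0.131 = 1.9847; s_M/(n + g + δ)_M = 0.20/0.131 = 1.5267.
Ratio = (1.9847/1.5267)^1.4493 = 1.3000^1.4493 ≈ 1.4626

k*_L / k*_M ≈ 1.46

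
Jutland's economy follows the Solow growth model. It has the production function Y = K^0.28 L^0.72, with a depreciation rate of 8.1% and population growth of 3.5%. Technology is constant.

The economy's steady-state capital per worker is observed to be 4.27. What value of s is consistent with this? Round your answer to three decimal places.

s ≈ 0.330

In steady state, investment equals break-even investment: s·k^α = (n + δ)·k.
So s / (n + δ) = (k*)^(1−α) = 4.27^0.72 = 2.8439.
Therefore s = 2.8439 × (n + δ) = 2.8439 × 0.116 = 0.3299.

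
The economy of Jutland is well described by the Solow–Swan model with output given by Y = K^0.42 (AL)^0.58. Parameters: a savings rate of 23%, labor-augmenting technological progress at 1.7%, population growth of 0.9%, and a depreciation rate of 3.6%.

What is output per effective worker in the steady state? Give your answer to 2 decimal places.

y* = 2.58

Steady state requires s·f(k) = (n + g + δ)·k, i.e. s·k^α = (n + g + δ)·k.
Rearranging, k^(1−α) = s / (n + g + δ).
k^0.58 = 0.23 / (0.009 + 0.017 + 0.036) = 0.23 / 0.062 = 3.7097
k* = 3.7097^(1/0.58) ≈ 9.5856
y* = (k*)^α = 9.5856^0.42 ≈ 2.5839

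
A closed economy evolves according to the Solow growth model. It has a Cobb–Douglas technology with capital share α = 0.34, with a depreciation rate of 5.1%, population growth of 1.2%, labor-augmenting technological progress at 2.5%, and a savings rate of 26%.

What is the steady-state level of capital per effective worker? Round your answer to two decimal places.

k* = 5.16

At the steady state, Δk = 0, so s·k^α = (n + g + δ)·k.
Rearranging, k^(1−α) = s / (n + g + δ).
k^0.66 = 0.26 / (0.012 + 0.025 + 0.051) = 0.26 / 0.088 = 2.9545
k* = 2.9545^(1/0.66) ≈ 5.1624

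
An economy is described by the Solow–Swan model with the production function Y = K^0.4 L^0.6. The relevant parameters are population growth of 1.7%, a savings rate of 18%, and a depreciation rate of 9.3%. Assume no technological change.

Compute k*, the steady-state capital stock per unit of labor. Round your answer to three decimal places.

k* = 2.272

In steady state, investment equals break-even investment: s·k^α = (n + δ)·k.
Rearranging, k^(1−α) = s / (n + δ).
k^0.6 = 0.18 / (0.017 + 0.093) = 0.18 / 0.110 = 1.6364
k* = 1.6364^(1/0.6) ≈ 2.2724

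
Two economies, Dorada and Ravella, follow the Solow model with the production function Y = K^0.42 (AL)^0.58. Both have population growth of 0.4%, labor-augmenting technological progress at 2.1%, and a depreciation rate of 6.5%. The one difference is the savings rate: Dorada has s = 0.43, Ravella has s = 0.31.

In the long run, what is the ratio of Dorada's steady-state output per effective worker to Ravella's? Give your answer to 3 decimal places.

ratio ≈ 1.267

Steady-state y* = [s/(n + g + δ)]^(α/(1−α)), so the ratio is [ (s_D/(n + g + δ)_D) / (s_R/(n + g + δ)_R) ]^0.7241.
s_D/(n + g + δ)_D = 0.43/0.090 = 4.7778; s_R/(n + g + δ)_R = 0.31/0.090 = 3.4444.
Ratio = (4.7778/3.4444)^0.7241 = 1.3871^0.7241 ≈ 1.2674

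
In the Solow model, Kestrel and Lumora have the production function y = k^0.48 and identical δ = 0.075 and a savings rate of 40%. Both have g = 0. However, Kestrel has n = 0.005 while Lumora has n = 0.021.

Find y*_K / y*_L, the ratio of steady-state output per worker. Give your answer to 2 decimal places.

Steady-state y* = [s/(n + δ)]^(α/(1−α)), so the ratio is [ (s_K/(n + δ)_K) / (s_L/(n + δ)_L) ]^0.9231.
s_K/(n + δ)_K = 0.40/0.080 = 5.0000; s_L/(n + δ)_L = 0.40/0.096 = 4.1667.
Ratio = (5.0000/4.1667)^0.9231 = 1.2000^0.9231 ≈ 1.1833

ratio ≈ 1.18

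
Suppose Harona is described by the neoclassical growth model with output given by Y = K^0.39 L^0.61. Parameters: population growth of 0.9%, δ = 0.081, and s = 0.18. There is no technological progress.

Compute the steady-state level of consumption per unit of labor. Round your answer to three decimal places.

c* = 1.277

At the steady state, Δk = 0, so s·k^α = (n + δ)·k.
Dividing both sides by k: k^(1−α) = s / (n + δ).
k^0.61 = 0.18 / (0.009 + 0.081) = 0.18 / 0.090 = 2.0000
k* = 2.0000^(1/0.61) ≈ 3.1152
y* = (k*)^α = 3.1152^0.39 ≈ 1.5576
c* = (1 − s)·y* = (1 − 0.18) × 1.5576 ≈ 1.2772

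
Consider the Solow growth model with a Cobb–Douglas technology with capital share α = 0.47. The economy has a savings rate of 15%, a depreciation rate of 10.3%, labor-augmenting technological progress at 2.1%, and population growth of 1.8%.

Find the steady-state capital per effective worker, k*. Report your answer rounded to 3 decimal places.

In steady state, investment equals break-even investment: s·k^α = (n + g + δ)·k.
Rearranging, k^(1−α) = s / (n + g + δ).
k^0.53 = 0.15 / (0.018 + 0.021 + 0.103) = 0.15 / 0.142 = 1.0563
k* = 1.0563^(1/0.53) ≈ 1.1089

k* ≈ 1.109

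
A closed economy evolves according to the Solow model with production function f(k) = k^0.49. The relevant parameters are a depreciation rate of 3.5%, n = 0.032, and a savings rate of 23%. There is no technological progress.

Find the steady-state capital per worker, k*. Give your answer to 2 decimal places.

k* ≈ 11.23

In steady state, investment equals break-even investment: s·k^α = (n + δ)·k.
Dividing both sides by k: k^(1−α) = s / (n + δ).
k^0.51 = 0.23 / (0.032 + 0.035) = 0.23 / 0.067 = 3.4328
k* = 3.4328^(1/0.51) ≈ 11.2277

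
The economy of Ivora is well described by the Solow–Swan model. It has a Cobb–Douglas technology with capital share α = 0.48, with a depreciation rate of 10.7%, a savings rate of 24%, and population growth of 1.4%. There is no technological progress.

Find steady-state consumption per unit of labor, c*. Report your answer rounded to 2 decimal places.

Steady state requires s·f(k) = (n + δ)·k, i.e. s·k^α = (n + δ)·k.
Rearranging, k^(1−α) = s / (n + δ).
k^0.52 = 0.24 / (0.014 + 0.107) = 0.24 / 0.121 = 1.9835
k* = 1.9835^(1/0.52) ≈ 3.7324
y* = (k*)^α = 3.7324^0.48 ≈ 1.8817
c* = (1 − s)·y* = (1 − 0.24) × 1.8817 ≈ 1.4301

c* = 1.43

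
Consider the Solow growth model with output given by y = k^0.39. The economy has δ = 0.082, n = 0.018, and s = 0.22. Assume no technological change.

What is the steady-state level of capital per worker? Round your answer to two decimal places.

Steady state requires s·f(k) = (n + δ)·k, i.e. s·k^α = (n + δ)·k.
Rearranging, k^(1−α) = s / (n + δ).
k^0.61 = 0.22 / (0.018 + 0.082) = 0.22 / 0.100 = 2.2000
k* = 2.2000^(1/0.61) ≈ 3.6421

k* = 3.64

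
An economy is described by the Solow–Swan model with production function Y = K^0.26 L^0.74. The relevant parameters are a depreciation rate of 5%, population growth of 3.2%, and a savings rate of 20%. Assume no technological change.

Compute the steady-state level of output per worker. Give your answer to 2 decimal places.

At the steady state, Δk = 0, so s·k^α = (n + δ)·k.
Rearranging, k^(1−α) = s / (n + δ).
k^0.74 = 0.20 / (0.032 + 0.050) = 0.20 / 0.082 = 2.4390
k* = 2.4390^(1/0.74) ≈ 3.3363
y* = (k*)^α = 3.3363^0.26 ≈ 1.3679

y* = 1.37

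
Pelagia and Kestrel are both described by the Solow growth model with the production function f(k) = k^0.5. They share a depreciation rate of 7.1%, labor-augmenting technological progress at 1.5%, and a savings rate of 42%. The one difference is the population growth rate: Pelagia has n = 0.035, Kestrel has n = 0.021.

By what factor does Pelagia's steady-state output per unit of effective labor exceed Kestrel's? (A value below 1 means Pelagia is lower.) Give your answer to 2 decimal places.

ratio ≈ 0.88

Steady-state y* = [s/(n + g + δ)]^(α/(1−α)), so the ratio is [ (s_P/(n + g + δ)_P) / (s_K/(n + g + δ)_K) ]^1.
s_P/(n + g + δ)_P = 0.42/0.121 = 3.4711; s_K/(n + g + δ)_K = 0.42/0.107 = 3.9252.
Ratio = (3.4711/3.9252)^1 = 0.8843^1 ≈ 0.8843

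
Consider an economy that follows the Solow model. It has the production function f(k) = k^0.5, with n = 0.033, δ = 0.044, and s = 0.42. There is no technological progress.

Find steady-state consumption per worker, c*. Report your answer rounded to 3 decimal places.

c* = 3.164

In steady state, investment equals break-even investment: s·k^α = (n + δ)·k.
Rearranging, k^(1−α) = s / (n + δ).
k^0.5 = 0.42 / (0.033 + 0.044) = 0.42 / 0.077 = 5.4545
k* = 5.4545^(1/0.5) ≈ 29.7516
y* = (k*)^α = 29.7516^0.5 ≈ 5.4545
c* = (1 − s)·y* = (1 − 0.42) × 5.4545 ≈ 3.1636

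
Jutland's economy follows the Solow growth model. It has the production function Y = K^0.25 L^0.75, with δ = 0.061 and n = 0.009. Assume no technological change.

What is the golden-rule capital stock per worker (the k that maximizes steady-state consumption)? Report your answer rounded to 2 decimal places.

The golden rule sets f'(k) = n + δ, i.e. α·k^(α−1) = n + δ.
So k^(1−α) = α / (n + δ) = 0.25 / 0.070 = 3.5714.
k_gold = 3.5714^(1/0.75) ≈ 5.4591

k_gold ≈ 5.46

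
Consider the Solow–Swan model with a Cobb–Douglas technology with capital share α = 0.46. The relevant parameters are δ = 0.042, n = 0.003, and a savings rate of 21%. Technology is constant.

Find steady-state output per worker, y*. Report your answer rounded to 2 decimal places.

Steady state requires s·f(k) = (n + δ)·k, i.e. s·k^α = (n + δ)·k.
Dividing both sides by k: k^(1−α) = s / (n + δ).
k^0.54 = 0.21 / (0.003 + 0.042) = 0.21 / 0.045 = 4.6667
k* = 4.6667^(1/0.54) ≈ 17.3343
y* = (k*)^α = 17.3343^0.46 ≈ 3.7145

y* ≈ 3.71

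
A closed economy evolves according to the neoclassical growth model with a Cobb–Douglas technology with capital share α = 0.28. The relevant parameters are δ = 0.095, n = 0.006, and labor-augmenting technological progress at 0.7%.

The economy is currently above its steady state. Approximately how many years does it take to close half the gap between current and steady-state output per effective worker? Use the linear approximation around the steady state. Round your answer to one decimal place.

half-life ≈ 8.9 years

Near the steady state the convergence rate is λ = (1 − α)(n + g + δ).
λ = (1 − 0.28) × 0.108 = 0.72 × 0.108 = 0.07776
Half-life = ln 2 / λ = 0.6931 / 0.07776 ≈ 8.91 years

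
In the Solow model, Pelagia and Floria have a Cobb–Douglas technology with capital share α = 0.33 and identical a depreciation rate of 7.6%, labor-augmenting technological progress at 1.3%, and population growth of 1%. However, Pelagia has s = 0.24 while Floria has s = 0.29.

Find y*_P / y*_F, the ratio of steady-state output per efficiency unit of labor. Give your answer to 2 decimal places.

Steady-state y* = [s/(n + g + δ)]^(α/(1−α)), so the ratio is [ (s_P/(n + g + δ)_P) / (s_F/(n + g + δ)_F) ]^0.4925.
s_P/(n + g + δ)_P = 0.24/0.099 = 2.4242; s_F/(n + g + δ)_F = 0.29/0.099 = 2.9293.
Ratio = (2.4242/2.9293)^0.4925 = 0.8276^0.4925 ≈ 0.9110

y*_P / y*_F ≈ 0.91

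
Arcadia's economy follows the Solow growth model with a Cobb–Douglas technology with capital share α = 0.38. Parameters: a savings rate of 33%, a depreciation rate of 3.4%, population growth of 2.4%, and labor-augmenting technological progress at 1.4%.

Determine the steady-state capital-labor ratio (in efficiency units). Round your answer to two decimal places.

k* ≈ 11.65

In steady state, investment equals break-even investment: s·k^α = (n + g + δ)·k.
Rearranging, k^(1−α) = s / (n + g + δ).
k^0.62 = 0.33 / (0.024 + 0.014 + 0.034) = 0.33 / 0.072 = 4.5833
k* = 4.5833^(1/0.62) ≈ 11.6524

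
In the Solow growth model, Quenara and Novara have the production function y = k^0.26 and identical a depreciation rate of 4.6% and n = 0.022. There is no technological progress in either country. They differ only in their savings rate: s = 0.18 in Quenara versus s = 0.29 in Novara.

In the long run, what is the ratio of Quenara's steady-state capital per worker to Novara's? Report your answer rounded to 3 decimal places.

Steady-state k* = [s/(n + δ)]^(1/(1−α)), so the ratio is [ (s_Q/(n + δ)_Q) / (s_N/(n + δ)_N) ]^1.3514.
s_Q/(n + δ)_Q = 0.18/0.068 = 2.6471; s_N/(n + δ)_N = 0.29/0.068 = 4.2647.
Ratio = (2.6471/4.2647)^1.3514 = 0.6207^1.3514 ≈ 0.5249

k*_Q / k*_N ≈ 0.525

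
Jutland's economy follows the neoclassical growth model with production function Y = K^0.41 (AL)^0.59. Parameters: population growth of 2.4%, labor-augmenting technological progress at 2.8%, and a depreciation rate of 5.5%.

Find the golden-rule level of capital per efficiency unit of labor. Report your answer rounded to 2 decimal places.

The golden rule sets f'(k) = n + g + δ, i.e. α·k^(α−1) = n + g + δ.
So k^(1−α) = α / (n + g + δ) = 0.41 / 0.107 = 3.8318.
k_gold = 3.8318^(1/0.59) ≈ 9.7458

k_gold ≈ 9.75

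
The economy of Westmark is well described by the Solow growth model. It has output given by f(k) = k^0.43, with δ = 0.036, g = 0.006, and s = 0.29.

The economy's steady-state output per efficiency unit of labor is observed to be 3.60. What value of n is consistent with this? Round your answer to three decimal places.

At the steady state, Δk = 0, so s·k^α = (n + g + δ)·k.
Since y* = [s/(n + g + δ)]^(α/(1−α)), we have s/(n + g + δ) = (y*)^((1−α)/α) = 3.60^1.3256 = 5.4630.
Therefore n + g + δ = s / 5.4630 = 0.29 / 5.4630 = 0.0531, so n = 0.0531 − 0.042 = 0.0111.

n ≈ 0.011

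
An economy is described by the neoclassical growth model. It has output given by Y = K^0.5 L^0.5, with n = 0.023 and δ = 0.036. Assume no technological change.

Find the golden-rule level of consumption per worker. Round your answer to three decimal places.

c_gold ≈ 4.237

At the golden rule, f'(k) = n + δ, so α·k^(α−1) = n + δ and k_gold = (α/(n + δ))^(1/(1−α)).
k_gold = (0.5/0.059)^(1/0.5) = 8.4746^2 ≈ 71.8188
c_gold = f(k_gold) − (n + δ)·k_gold = 8.4746 − 0.059×71.8188 ≈ 4.2373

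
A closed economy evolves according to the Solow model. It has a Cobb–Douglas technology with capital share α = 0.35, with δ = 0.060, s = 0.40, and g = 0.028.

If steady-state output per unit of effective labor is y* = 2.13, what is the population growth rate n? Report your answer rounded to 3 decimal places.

Steady state requires s·f(k) = (n + g + δ)·k, i.e. s·k^α = (n + g + δ)·k.
Since y* = [s/(n + g + δ)]^(α/(1−α)), we have s/(n + g + δ) = (y*)^((1−α)/α) = 2.13^1.8571 = 4.0722.
Therefore n + g + δ = s / 4.0722 = 0.40 / 4.0722 = 0.0982, so n = 0.0982 − 0.088 = 0.0102.

n ≈ 0.010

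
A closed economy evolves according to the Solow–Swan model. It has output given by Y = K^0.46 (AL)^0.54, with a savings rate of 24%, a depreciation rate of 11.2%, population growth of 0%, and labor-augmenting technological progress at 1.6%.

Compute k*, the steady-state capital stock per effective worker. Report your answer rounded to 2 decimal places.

k* = 3.20

In steady state, investment equals break-even investment: s·k^α = (n + g + δ)·k.
Rearranging, k^(1−α) = s / (n + g + δ).
k^0.54 = 0.24 / (0.000 + 0.016 + 0.112) = 0.24 / 0.128 = 1.8750
k* = 1.8750^(1/0.54) ≈ 3.2030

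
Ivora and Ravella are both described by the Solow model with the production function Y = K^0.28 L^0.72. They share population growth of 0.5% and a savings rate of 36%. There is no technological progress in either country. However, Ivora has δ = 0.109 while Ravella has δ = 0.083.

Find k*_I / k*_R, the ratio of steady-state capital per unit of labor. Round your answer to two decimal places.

Steady-state k* = [s/(n + δ)]^(1/(1−α)), so the ratio is [ (s_I/(n + δ)_I) / (s_R/(n + δ)_R) ]^1.3889.
s_I/(n + δ)_I = 0.36/0.114 = 3.1579; s_R/(n + δ)_R = 0.36/0.088 = 4.0909.
Ratio = (3.1579/4.0909)^1.3889 = 0.7719^1.3889 ≈ 0.6980

ratio ≈ 0.70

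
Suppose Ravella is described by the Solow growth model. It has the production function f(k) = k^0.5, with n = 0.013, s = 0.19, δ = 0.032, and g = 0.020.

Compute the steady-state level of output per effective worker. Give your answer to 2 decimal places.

y* ≈ 2.92

In steady state, investment equals break-even investment: s·k^α = (n + g + δ)·k.
Rearranging, k^(1−α) = s / (n + g + δ).
k^0.5 = 0.19 / (0.013 + 0.020 + 0.032) = 0.19 / 0.065 = 2.9231
k* = 2.9231^(1/0.5) ≈ 8.5445
y* = (k*)^α = 8.5445^0.5 ≈ 2.9231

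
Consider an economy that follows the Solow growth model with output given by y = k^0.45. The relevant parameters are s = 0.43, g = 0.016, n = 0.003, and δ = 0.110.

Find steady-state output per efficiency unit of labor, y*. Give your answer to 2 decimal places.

Steady state requires s·f(k) = (n + g + δ)·k, i.e. s·k^α = (n + g + δ)·k.
Dividing both sides by k: k^(1−α) = s / (n + g + δ).
k^0.55 = 0.43 / (0.003 + 0.016 + 0.110) = 0.43 / 0.129 = 3.3333
k* = 3.3333^(1/0.55) ≈ 8.9265
y* = (k*)^α = 8.9265^0.45 ≈ 2.6780

y* = 2.68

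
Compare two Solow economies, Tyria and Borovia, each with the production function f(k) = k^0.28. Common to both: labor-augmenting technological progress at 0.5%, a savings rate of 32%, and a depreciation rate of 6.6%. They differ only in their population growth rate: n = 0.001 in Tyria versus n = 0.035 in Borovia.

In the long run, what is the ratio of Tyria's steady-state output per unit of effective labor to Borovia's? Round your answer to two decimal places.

ratio ≈ 1.16

Steady-state y* = [s/(n + g + δ)]^(α/(1−α)), so the ratio is [ (s_T/(n + g + δ)_T) / (s_B/(n + g + δ)_B) ]^0.3889.
s_T/(n + g + δ)_T = 0.32/0.072 = 4.4444; s_B/(n + g + δ)_B = 0.32/0.106 = 3.0189.
Ratio = (4.4444/3.0189)^0.3889 = 1.4722^0.3889 ≈ 1.1623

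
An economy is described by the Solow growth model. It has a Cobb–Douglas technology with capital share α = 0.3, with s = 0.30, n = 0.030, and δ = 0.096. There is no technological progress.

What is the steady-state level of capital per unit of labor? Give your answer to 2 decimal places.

k* ≈ 3.45

At the steady state, Δk = 0, so s·k^α = (n + δ)·k.
Rearranging, k^(1−α) = s / (n + δ).
k^0.7 = 0.30 / (0.030 + 0.096) = 0.30 / 0.126 = 2.3810
k* = 2.3810^(1/0.7) ≈ 3.4532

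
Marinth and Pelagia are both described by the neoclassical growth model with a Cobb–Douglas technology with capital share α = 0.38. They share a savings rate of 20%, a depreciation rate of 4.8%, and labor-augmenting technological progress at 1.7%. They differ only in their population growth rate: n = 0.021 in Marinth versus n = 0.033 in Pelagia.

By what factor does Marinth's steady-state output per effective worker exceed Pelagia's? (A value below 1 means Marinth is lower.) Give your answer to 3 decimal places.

Steady-state y* = [s/(n + g + δ)]^(α/(1−α)), so the ratio is [ (s_M/(n + g + δ)_M) / (s_P/(n + g + δ)_P) ]^0.6129.
s_M/(n + g + δ)_M = 0.20/0.086 = 2.3256; s_P/(n + g + δ)_P = 0.20/0.098 = 2.0408.
Ratio = (2.3256/2.0408)^0.6129 = 1.1396^0.6129 ≈ 1.0834

y*_M / y*_P ≈ 1.083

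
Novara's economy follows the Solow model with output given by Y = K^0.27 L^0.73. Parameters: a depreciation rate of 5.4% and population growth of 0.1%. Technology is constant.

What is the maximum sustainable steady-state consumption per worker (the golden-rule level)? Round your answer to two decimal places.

At the golden rule, f'(k) = n + δ, so α·k^(α−1) = n + δ and k_gold = (α/(n + δ))^(1/(1−α)).
k_gold = (0.27/0.055)^(1/0.73) = 4.9091^1.3699 ≈ 8.8431
c_gold = f(k_gold) − (n + δ)·k_gold = 1.8013 − 0.055×8.8431 ≈ 1.3149

c_gold ≈ 1.31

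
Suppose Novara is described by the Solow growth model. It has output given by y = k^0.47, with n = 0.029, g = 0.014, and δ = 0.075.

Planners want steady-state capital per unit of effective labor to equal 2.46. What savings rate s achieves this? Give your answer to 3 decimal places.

s ≈ 0.190

In steady state, investment equals break-even investment: s·k^α = (n + g + δ)·k.
So s / (n + g + δ) = (k*)^(1−α) = 2.46^0.53 = 1.6114.
Therefore s = 1.6114 × (n + g + δ) = 1.6114 × 0.118 = 0.1901.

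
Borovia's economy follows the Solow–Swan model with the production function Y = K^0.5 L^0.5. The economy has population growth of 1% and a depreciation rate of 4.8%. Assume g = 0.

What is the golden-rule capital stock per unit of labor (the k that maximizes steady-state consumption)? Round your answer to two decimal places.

The golden rule sets f'(k) = n + δ, i.e. α·k^(α−1) = n + δ.
So k^(1−α) = α / (n + δ) = 0.5 / 0.058 = 8.6207.
k_gold = 8.6207^(1/0.5) ≈ 74.3165

k_gold ≈ 74.32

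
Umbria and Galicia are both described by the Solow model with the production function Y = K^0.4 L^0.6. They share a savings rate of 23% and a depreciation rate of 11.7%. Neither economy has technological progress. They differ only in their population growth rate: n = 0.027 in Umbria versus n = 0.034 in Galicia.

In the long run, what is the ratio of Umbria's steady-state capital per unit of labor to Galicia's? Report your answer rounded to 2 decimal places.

Steady-state k* = [s/(n + δ)]^(1/(1−α)), so the ratio is [ (s_U/(n + δ)_U) / (s_G/(n + δ)_G) ]^1.6667.
s_U/(n + δ)_U = 0.23/0.144 = 1.5972; s_G/(n + δ)_G = 0.23/0.151 = 1.5232.
Ratio = (1.5972/1.5232)^1.6667 = 1.0486^1.6667 ≈ 1.0823

k*_U / k*_G ≈ 1.08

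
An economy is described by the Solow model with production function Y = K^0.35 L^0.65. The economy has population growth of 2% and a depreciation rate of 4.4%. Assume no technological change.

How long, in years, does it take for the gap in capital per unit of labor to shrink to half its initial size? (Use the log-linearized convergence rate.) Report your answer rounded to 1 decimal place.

Near the steady state the convergence rate is λ = (1 − α)(n + δ).
λ = (1 − 0.35) × 0.064 = 0.65 × 0.064 = 0.0416
Half-life = ln 2 / λ = 0.6931 / 0.0416 ≈ 16.66 years

t_½ ≈ 16.7 years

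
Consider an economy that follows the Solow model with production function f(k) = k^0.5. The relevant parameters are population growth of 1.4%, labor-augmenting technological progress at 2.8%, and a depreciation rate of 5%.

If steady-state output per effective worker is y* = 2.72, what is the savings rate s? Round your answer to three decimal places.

Steady state requires s·f(k) = (n + g + δ)·k, i.e. s·k^α = (n + g + δ)·k.
Since y* = [s/(n + g + δ)]^(α/(1−α)), we have s/(n + g + δ) = (y*)^((1−α)/α) = 2.72^1 = 2.7200.
Therefore s = 2.7200 × (n + g + δ) = 2.7200 × 0.092 = 0.2502.

s ≈ 0.250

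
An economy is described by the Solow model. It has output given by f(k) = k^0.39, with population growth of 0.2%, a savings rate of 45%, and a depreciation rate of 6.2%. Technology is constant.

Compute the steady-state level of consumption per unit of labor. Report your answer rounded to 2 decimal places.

c* = 1.91

Steady state requires s·f(k) = (n + δ)·k, i.e. s·k^α = (n + δ)·k.
Dividing both sides by k: k^(1−α) = s / (n + δ).
k^0.61 = 0.45 / (0.002 + 0.062) = 0.45 / 0.064 = 7.0313
k* = 7.0313^(1/0.61) ≈ 24.4671
y* = (k*)^α = 24.4671^0.39 ≈ 3.4797
c* = (1 − s)·y* = (1 − 0.45) × 3.4797 ≈ 1.9138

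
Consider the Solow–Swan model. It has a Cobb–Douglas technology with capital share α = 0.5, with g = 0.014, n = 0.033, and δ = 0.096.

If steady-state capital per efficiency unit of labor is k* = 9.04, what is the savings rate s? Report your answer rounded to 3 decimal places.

s ≈ 0.430

In steady state, investment equals break-even investment: s·k^α = (n + g + δ)·k.
So s / (n + g + δ) = (k*)^(1−α) = 9.04^0.5 = 3.0067.
Therefore s = 3.0067 × (n + g + δ) = 3.0067 × 0.143 = 0.4300.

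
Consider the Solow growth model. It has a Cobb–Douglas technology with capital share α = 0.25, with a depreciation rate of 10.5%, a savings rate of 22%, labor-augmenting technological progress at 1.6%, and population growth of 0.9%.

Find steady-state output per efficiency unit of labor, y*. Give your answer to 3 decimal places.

Steady state requires s·f(k) = (n + g + δ)·k, i.e. s·k^α = (n + g + δ)·k.
Dividing both sides by k: k^(1−α) = s / (n + g + δ).
k^0.75 = 0.22 / (0.009 + 0.016 + 0.105) = 0.22 / 0.130 = 1.6923
k* = 1.6923^(1/0.75) ≈ 2.0167
y* = (k*)^α = 2.0167^0.25 ≈ 1.1917

y* ≈ 1.192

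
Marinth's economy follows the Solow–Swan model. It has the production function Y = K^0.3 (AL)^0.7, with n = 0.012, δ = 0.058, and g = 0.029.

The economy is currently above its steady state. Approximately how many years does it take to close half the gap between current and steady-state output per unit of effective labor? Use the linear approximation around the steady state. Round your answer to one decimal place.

Near the steady state the convergence rate is λ = (1 − α)(n + g + δ).
λ = (1 − 0.3) × 0.099 = 0.7 × 0.099 = 0.0693
Half-life = ln 2 / λ = 0.6931 / 0.0693 ≈ 10.00 years

half-life ≈ 10.0 years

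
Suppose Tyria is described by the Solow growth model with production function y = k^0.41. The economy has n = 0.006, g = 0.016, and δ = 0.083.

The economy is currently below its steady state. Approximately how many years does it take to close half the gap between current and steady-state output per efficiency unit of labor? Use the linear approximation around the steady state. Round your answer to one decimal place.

half-life ≈ 11.2 years

Near the steady state the convergence rate is λ = (1 − α)(n + g + δ).
λ = (1 − 0.41) × 0.105 = 0.59 × 0.105 = 0.06195
Half-life = ln 2 / λ = 0.6931 / 0.06195 ≈ 11.19 years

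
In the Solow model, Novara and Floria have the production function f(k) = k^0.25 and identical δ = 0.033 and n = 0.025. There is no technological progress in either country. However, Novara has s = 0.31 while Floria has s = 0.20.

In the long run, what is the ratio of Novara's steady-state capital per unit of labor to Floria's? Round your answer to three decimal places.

Steady-state k* = [s/(n + δ)]^(1/(1−α)), so the ratio is [ (s_N/(n + δ)_N) / (s_F/(n + δ)_F) ]^1.3333.
s_N/(n + δ)_N = 0.31/0.058 = 5.3448; s_F/(n + δ)_F = 0.20/0.058 = 3.4483.
Ratio = (5.3448/3.4483)^1.3333 = 1.5500^1.3333 ≈ 1.7938

k*_N / k*_F ≈ 1.794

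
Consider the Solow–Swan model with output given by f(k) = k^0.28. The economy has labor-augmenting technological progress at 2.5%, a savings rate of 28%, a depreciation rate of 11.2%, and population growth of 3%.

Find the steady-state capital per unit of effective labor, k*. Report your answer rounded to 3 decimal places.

In steady state, investment equals break-even investment: s·k^α = (n + g + δ)·k.
Rearranging, k^(1−α) = s / (n + g + δ).
k^0.72 = 0.28 / (0.030 + 0.025 + 0.112) = 0.28 / 0.167 = 1.6766
k* = 1.6766^(1/0.72) ≈ 2.0498

k* ≈ 2.050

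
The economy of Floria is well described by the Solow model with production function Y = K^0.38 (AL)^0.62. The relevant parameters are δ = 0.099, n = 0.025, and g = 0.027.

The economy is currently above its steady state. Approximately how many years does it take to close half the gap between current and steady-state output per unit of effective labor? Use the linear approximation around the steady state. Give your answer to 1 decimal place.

t_½ ≈ 7.4 years

Near the steady state the convergence rate is λ = (1 − α)(n + g + δ).
λ = (1 − 0.38) × 0.151 = 0.62 × 0.151 = 0.09362
Half-life = ln 2 / λ = 0.6931 / 0.09362 ≈ 7.40 years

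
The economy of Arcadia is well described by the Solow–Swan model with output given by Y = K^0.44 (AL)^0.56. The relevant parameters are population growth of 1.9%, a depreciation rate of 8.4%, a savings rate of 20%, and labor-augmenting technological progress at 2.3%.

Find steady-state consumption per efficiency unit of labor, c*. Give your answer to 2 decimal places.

At the steady state, Δk = 0, so s·k^α = (n + g + δ)·k.
Rearranging, k^(1−α) = s / (n + g + δ).
k^0.56 = 0.20 / (0.019 + 0.023 + 0.084) = 0.20 / 0.126 = 1.5873
k* = 1.5873^(1/0.56) ≈ 2.2820
y* = (k*)^α = 2.2820^0.44 ≈ 1.4377
c* = (1 − s)·y* = (1 − 0.20) × 1.4377 ≈ 1.1502

c* ≈ 1.15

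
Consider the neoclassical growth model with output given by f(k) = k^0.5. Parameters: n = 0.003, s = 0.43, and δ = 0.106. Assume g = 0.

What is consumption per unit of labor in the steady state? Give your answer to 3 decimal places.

In steady state, investment equals break-even investment: s·k^α = (n + δ)·k.
Rearranging, k^(1−α) = s / (n + δ).
k^0.5 = 0.43 / (0.003 + 0.106) = 0.43 / 0.109 = 3.9450
k* = 3.9450^(1/0.5) ≈ 15.5630
y* = (k*)^α = 15.5630^0.5 ≈ 3.9450
c* = (1 − s)·y* = (1 − 0.43) × 3.9450 ≈ 2.2487

c* ≈ 2.249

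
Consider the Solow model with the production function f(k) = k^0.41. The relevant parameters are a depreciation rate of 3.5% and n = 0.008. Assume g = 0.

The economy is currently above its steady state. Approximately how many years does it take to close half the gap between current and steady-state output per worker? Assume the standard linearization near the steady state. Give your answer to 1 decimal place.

about 27.3 years

Near the steady state the convergence rate is λ = (1 − α)(n + δ).
λ = (1 − 0.41) × 0.043 = 0.59 × 0.043 = 0.02537
Half-life = ln 2 / λ = 0.6931 / 0.02537 ≈ 27.32 years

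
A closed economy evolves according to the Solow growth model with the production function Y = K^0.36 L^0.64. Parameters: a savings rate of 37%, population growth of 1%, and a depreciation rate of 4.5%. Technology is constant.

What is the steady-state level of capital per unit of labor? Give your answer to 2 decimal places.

In steady state, investment equals break-even investment: s·k^α = (n + δ)·k.
Dividing both sides by k: k^(1−α) = s / (n + δ).
k^0.64 = 0.37 / (0.010 + 0.045) = 0.37 / 0.055 = 6.7273
k* = 6.7273^(1/0.64) ≈ 19.6563

k* = 19.66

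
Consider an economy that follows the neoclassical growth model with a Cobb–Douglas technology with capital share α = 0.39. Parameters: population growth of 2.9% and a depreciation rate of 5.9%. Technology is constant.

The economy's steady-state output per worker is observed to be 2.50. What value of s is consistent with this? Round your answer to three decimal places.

s ≈ 0.369

At the steady state, Δk = 0, so s·k^α = (n + δ)·k.
Since y* = [s/(n + δ)]^(α/(1−α)), we have s/(n + δ) = (y*)^((1−α)/α) = 2.50^1.5641 = 4.1920.
Therefore s = 4.1920 × (n + δ) = 4.1920 × 0.088 = 0.3689.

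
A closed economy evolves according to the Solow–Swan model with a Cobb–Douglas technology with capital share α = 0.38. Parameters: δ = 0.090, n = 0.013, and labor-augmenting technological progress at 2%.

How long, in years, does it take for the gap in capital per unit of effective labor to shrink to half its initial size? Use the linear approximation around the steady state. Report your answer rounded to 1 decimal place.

Near the steady state the convergence rate is λ = (1 − α)(n + g + δ).
λ = (1 − 0.38) × 0.123 = 0.62 × 0.123 = 0.07626
Half-life = ln 2 / λ = 0.6931 / 0.07626 ≈ 9.09 years

t_½ ≈ 9.1 years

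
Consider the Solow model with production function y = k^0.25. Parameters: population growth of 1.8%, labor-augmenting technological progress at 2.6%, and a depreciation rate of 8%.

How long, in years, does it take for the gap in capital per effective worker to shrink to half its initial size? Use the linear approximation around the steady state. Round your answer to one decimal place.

Near the steady state the convergence rate is λ = (1 − α)(n + g + δ).
λ = (1 − 0.25) × 0.124 = 0.75 × 0.124 = 0.0930
Half-life = ln 2 / λ = 0.6931 / 0.0930 ≈ 7.45 years

t_½ ≈ 7.5 years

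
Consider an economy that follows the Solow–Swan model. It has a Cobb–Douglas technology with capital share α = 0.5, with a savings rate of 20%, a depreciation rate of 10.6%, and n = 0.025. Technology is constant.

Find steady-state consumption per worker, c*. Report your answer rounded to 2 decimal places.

In steady state, investment equals break-even investment: s·k^α = (n + δ)·k.
Dividing both sides by k: k^(1−α) = s / (n + δ).
k^0.5 = 0.20 / (0.025 + 0.106) = 0.20 / 0.131 = 1.5267
k* = 1.5267^(1/0.5) ≈ 2.3308
y* = (k*)^α = 2.3308^0.5 ≈ 1.5267
c* = (1 − s)·y* = (1 − 0.20) × 1.5267 ≈ 1.2214

c* = 1.22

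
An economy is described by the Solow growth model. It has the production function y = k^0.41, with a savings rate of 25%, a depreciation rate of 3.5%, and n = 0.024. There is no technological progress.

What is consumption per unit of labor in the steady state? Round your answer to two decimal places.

c* = 2.05

In steady state, investment equals break-even investment: s·k^α = (n + δ)·k.
Dividing both sides by k: k^(1−α) = s / (n + δ).
k^0.59 = 0.25 / (0.024 + 0.035) = 0.25 / 0.059 = 4.2373
k* = 4.2373^(1/0.59) ≈ 11.5575
y* = (k*)^α = 11.5575^0.41 ≈ 2.7276
c* = (1 − s)·y* = (1 − 0.25) × 2.7276 ≈ 2.0457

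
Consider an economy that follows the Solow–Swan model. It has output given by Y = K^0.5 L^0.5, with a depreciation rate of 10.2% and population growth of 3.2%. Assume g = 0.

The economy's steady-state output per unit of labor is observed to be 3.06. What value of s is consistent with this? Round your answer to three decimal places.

s ≈ 0.410

In steady state, investment equals break-even investment: s·k^α = (n + δ)·k.
Since y* = [s/(n + δ)]^(α/(1−α)), we have s/(n + δ) = (y*)^((1−α)/α) = 3.06^1 = 3.0600.
Therefore s = 3.0600 × (n + δ) = 3.0600 × 0.134 = 0.4100.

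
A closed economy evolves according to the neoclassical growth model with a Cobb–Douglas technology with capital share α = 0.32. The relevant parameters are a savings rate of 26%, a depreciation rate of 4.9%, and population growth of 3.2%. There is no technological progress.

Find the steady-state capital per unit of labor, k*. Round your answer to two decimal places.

k* = 5.56

In steady state, investment equals break-even investment: s·k^α = (n + δ)·k.
Dividing both sides by k: k^(1−α) = s / (n + δ).
k^0.68 = 0.26 / (0.032 + 0.049) = 0.26 / 0.081 = 3.2099
k* = 3.2099^(1/0.68) ≈ 5.5570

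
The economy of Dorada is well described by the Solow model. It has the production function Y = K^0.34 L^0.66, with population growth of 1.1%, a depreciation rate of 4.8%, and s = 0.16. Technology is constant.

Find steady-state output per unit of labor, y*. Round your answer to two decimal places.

At the steady state, Δk = 0, so s·k^α = (n + δ)·k.
Rearranging, k^(1−α) = s / (n + δ).
k^0.66 = 0.16 / (0.011 + 0.048) = 0.16 / 0.059 = 2.7119
k* = 2.7119^(1/0.66) ≈ 4.5339
y* = (k*)^α = 4.5339^0.34 ≈ 1.6719

y* ≈ 1.67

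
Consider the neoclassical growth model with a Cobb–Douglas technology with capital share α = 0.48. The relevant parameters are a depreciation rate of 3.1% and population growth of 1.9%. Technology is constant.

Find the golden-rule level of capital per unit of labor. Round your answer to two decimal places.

The golden rule sets f'(k) = n + δ, i.e. α·k^(α−1) = n + δ.
So k^(1−α) = α / (n + δ) = 0.48 / 0.050 = 9.6000.
k_gold = 9.6000^(1/0.52) ≈ 77.4432

k_gold ≈ 77.44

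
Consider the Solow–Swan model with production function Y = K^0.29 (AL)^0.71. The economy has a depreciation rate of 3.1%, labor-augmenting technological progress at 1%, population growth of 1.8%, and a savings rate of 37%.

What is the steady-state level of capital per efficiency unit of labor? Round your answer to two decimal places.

k* = 13.27

At the steady state, Δk = 0, so s·k^α = (n + g + δ)·k.
Rearranging, k^(1−α) = s / (n + g + δ).
k^0.71 = 0.37 / (0.018 + 0.010 + 0.031) = 0.37 / 0.059 = 6.2712
k* = 6.2712^(1/0.71) ≈ 13.2748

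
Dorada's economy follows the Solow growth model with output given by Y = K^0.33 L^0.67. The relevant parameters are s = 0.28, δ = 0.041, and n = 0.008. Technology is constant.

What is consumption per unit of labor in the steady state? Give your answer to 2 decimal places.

Steady state requires s·f(k) = (n + δ)·k, i.e. s·k^α = (n + δ)·k.
Dividing both sides by k: k^(1−α) = s / (n + δ).
k^0.67 = 0.28 / (0.008 + 0.041) = 0.28 / 0.049 = 5.7143
k* = 5.7143^(1/0.67) ≈ 13.4833
y* = (k*)^α = 13.4833^0.33 ≈ 2.3596
c* = (1 − s)·y* = (1 − 0.28) × 2.3596 ≈ 1.6989

c* = 1.70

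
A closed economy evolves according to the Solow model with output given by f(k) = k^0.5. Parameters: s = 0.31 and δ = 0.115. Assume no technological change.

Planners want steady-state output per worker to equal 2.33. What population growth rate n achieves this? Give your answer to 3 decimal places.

In steady state, investment equals break-even investment: s·k^α = (n + δ)·k.
Since y* = [s/(n + δ)]^(α/(1−α)), we have s/(n + δ) = (y*)^((1−α)/α) = 2.33^1 = 2.3300.
Therefore n + δ = s / 2.3300 = 0.31 / 2.3300 = 0.1330, so n = 0.1330 − 0.115 = 0.0180.

n ≈ 0.018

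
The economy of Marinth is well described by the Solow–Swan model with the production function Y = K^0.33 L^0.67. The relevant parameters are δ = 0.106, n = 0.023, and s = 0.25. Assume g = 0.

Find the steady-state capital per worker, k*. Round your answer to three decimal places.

k* ≈ 2.685

Steady state requires s·f(k) = (n + δ)·k, i.e. s·k^α = (n + δ)·k.
Rearranging, k^(1−α) = s / (n + δ).
k^0.67 = 0.25 / (0.023 + 0.106) = 0.25 / 0.129 = 1.9380
k* = 1.9380^(1/0.67) ≈ 2.6846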